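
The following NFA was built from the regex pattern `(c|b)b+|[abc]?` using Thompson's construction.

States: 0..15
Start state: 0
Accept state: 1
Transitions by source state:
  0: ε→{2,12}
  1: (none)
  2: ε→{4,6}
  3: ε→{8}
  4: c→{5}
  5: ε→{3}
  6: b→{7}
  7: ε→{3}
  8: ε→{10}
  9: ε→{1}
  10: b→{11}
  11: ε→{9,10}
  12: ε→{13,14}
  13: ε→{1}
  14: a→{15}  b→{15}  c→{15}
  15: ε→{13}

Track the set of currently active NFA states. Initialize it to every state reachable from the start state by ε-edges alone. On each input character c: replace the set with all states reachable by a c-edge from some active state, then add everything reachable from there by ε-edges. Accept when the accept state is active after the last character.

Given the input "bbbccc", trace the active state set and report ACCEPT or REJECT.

Answer: REJECT

Trace:
S₀ = ε-closure({0}) = {0,1,2,4,6,12,13,14}
'b' @ 1: {1,3,7,8,10,13,15}  (accept∈set)
'b' @ 2: {1,9,10,11}  (accept∈set)
'b' @ 3: {1,9,10,11}  (accept∈set)
'c' @ 4: {}  — dead — no transitions
rest 'cc' ignored (set empty)
after full input: {}  (accept=1 not in)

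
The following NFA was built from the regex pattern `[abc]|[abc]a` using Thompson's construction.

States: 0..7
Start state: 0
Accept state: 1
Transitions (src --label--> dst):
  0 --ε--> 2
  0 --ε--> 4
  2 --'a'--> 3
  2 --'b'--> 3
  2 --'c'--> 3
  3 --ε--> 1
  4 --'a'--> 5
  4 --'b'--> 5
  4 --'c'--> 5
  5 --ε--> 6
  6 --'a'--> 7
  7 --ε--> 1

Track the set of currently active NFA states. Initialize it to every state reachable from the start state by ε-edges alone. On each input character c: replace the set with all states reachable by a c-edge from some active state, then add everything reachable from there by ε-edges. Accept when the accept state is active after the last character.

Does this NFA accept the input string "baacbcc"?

Answer: REJECT

Derivation:
S₀ = ε-closure({0}) = {0,2,4}
'b' @ 1: {1,3,5,6}  ✓accept
'a' @ 2: {1,7}  ✓accept
'a' @ 3: {}  — dead — no transitions
rest 'cbcc' ignored (set empty)
final: {}; accept 1 not in set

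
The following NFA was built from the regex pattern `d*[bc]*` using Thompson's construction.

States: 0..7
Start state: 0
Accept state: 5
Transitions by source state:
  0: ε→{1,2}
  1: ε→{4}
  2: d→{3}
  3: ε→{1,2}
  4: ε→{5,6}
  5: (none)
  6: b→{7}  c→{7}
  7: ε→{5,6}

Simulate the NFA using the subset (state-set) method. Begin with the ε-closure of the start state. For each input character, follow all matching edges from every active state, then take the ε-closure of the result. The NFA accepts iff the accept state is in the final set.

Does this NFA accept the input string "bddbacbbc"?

initial (ε-close {0}): {0,1,2,4,5,6}
'b' @ 1: {5,6,7}  ✓accept
'd' @ 2: {}  — dead — no transitions
rest 'dbacbbc' ignored (set empty)
after full input: {}  (accept=5 not in)

Answer: REJECT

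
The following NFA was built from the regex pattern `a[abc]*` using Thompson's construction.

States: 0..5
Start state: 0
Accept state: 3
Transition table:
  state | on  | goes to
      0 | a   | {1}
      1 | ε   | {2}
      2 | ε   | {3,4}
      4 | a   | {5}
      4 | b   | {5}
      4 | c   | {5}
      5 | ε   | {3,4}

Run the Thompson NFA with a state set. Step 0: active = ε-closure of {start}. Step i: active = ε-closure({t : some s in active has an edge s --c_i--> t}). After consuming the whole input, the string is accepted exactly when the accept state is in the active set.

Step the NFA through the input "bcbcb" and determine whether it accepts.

Answer: REJECT

Derivation:
initial (ε-close {0}): {0}
'b' @ 1: {}  — no active states
rest 'cbcb' ignored (set empty)
after full input: {}  (accept=3 not in)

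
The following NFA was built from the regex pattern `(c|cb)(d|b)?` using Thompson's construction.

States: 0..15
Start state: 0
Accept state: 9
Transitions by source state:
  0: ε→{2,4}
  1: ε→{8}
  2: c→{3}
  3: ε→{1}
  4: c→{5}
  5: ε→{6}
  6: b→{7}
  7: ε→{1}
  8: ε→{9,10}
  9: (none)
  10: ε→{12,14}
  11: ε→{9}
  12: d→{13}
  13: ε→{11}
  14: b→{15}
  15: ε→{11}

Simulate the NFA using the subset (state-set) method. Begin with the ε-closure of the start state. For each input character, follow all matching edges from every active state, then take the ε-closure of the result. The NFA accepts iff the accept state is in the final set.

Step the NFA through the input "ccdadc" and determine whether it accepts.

Answer: REJECT

Derivation:
initial (ε-close {0}): {0,2,4}
'c' @ 1: {1,3,5,6,8,9,10,12,14}  [accepting]
'c' @ 2: {}  — state set empty
rest 'dadc' ignored (set empty)
final: {}; accept 9 not in set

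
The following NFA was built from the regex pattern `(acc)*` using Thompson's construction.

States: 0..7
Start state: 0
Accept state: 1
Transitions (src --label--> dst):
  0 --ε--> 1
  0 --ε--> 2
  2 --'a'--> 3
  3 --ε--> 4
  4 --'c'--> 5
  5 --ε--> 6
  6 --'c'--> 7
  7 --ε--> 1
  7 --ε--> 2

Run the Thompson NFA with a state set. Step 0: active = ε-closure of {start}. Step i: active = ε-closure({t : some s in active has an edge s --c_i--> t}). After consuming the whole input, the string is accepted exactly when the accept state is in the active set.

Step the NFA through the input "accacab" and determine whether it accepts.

Answer: REJECT

Steps:
initial (ε-close {0}): {0,1,2}
'a' @ 1: {3,4}
'c' @ 2: {5,6}
'c' @ 3: {1,2,7}  ✓accept
'a' @ 4: {3,4}
'c' @ 5: {5,6}
'a' @ 6: {}  — no active states
rest 'b' ignored (set empty)
after full input: {}  (accept=1 not in)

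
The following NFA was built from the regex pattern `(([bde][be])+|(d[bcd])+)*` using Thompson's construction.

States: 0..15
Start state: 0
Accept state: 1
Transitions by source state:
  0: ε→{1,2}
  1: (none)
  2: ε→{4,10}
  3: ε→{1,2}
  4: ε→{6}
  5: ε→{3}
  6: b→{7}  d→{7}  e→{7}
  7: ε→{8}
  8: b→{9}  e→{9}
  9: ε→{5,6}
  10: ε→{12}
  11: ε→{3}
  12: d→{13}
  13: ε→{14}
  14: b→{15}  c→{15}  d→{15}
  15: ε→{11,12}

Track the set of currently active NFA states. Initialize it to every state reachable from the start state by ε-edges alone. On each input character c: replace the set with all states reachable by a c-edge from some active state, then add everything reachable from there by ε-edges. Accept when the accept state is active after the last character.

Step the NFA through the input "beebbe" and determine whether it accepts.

Answer: ACCEPT

Derivation:
initial (ε-close {0}): {0,1,2,4,6,10,12}
'b' @ 1: {7,8}
'e' @ 2: {1,2,3,4,5,6,9,10,12}  ✓accept
'e' @ 3: {7,8}
'b' @ 4: {1,2,3,4,5,6,9,10,12}  ✓accept
'b' @ 5: {7,8}
'e' @ 6: {1,2,3,4,5,6,9,10,12}  ✓accept
final: {1,2,3,4,5,6,9,10,12}; accept 1 in set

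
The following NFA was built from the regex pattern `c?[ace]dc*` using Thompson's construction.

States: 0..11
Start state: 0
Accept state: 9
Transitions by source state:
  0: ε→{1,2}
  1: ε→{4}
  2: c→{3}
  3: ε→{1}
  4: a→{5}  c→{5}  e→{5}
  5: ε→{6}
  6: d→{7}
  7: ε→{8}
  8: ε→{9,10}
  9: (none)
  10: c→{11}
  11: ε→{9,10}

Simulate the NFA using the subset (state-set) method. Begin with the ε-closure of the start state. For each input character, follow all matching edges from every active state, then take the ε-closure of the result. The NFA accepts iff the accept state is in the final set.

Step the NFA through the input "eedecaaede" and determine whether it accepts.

Answer: REJECT

Trace:
initial (ε-close {0}): {0,1,2,4}
'e' @ 1: {5,6}
'e' @ 2: {}  — no active states
rest 'decaaede' ignored (set empty)
after full input: {}  (accept=9 not in)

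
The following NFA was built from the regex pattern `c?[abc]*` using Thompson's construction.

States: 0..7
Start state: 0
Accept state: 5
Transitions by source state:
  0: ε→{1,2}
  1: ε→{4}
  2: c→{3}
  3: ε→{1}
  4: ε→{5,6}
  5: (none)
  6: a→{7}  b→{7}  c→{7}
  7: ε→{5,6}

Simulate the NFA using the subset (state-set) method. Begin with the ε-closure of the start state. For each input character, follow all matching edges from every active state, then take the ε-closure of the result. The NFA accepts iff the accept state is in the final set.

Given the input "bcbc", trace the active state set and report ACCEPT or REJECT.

Answer: ACCEPT

Derivation:
start: ε-closure({0}) = {0,1,2,4,5,6}
'b' @ 1: {5,6,7}  [accepting]
'c' @ 2: {5,6,7}  [accepting]
'b' @ 3: {5,6,7}  [accepting]
'c' @ 4: {5,6,7}  [accepting]
final: {5,6,7}; accept 5 in set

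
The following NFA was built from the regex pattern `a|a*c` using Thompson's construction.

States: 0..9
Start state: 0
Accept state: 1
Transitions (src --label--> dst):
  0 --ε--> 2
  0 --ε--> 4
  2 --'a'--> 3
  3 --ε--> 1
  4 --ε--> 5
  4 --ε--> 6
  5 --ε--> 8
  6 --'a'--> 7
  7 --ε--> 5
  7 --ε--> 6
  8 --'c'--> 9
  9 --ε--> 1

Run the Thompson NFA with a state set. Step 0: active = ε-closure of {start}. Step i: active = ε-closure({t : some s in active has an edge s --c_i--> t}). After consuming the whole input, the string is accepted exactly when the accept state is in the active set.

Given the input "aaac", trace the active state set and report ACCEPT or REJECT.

Answer: ACCEPT

Derivation:
start: ε-closure({0}) = {0,2,4,5,6,8}
'a' @ 1: {1,3,5,6,7,8}  (accept∈set)
'a' @ 2: {5,6,7,8}
'a' @ 3: {5,6,7,8}
'c' @ 4: {1,9}  (accept∈set)
after full input: {1,9}  (accept=1 in)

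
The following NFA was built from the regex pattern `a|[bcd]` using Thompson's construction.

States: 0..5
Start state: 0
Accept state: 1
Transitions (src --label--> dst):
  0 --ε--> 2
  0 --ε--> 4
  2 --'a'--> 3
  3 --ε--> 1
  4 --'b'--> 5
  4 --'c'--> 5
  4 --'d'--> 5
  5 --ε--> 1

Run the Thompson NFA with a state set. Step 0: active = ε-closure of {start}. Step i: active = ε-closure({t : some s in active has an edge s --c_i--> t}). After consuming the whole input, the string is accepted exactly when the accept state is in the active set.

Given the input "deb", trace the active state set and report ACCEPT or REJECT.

Answer: REJECT

Derivation:
initial (ε-close {0}): {0,2,4}
'd' @ 1: {1,5}  [accepting]
'e' @ 2: {}  — dead — no transitions
rest 'b' ignored (set empty)
end set {} — state 1 not in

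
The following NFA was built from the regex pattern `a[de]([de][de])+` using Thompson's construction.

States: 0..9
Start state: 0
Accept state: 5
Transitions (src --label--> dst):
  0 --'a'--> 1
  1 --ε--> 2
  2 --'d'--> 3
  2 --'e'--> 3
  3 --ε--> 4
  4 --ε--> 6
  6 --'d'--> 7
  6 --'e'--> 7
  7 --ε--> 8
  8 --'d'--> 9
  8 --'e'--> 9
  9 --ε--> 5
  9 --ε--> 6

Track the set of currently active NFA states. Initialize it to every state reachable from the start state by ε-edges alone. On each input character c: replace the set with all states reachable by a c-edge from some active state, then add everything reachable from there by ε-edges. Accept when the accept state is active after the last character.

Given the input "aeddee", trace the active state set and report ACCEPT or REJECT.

Answer: ACCEPT

Steps:
S₀ = ε-closure({0}) = {0}
'a' @ 1: {1,2}
'e' @ 2: {3,4,6}
'd' @ 3: {7,8}
'd' @ 4: {5,6,9}  (accept∈set)
'e' @ 5: {7,8}
'e' @ 6: {5,6,9}  (accept∈set)
final: {5,6,9}; accept 5 in set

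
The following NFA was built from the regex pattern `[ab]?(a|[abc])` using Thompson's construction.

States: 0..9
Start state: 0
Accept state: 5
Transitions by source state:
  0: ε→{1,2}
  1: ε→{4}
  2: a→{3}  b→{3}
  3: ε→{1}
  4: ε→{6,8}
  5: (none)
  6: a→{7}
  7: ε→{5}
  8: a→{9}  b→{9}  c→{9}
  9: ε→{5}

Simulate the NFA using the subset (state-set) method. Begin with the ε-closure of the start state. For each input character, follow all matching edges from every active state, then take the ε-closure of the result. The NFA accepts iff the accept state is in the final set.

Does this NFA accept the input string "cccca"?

start: ε-closure({0}) = {0,1,2,4,6,8}
'c' @ 1: {5,9}  [accepting]
'c' @ 2: {}  — state set empty
rest 'cca' ignored (set empty)
after full input: {}  (accept=5 not in)

Answer: REJECT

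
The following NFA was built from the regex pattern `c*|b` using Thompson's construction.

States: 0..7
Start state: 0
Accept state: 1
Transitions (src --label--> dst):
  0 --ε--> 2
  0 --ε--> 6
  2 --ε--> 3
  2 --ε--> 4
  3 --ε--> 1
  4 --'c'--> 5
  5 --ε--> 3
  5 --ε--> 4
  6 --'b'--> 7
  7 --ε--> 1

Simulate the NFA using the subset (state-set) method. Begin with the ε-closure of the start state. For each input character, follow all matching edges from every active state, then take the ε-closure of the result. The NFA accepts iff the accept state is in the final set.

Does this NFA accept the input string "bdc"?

S₀ = ε-closure({0}) = {0,1,2,3,4,6}
'b' @ 1: {1,7}  [accepting]
'd' @ 2: {}  — no active states
rest 'c' ignored (set empty)
after full input: {}  (accept=1 not in)

Answer: REJECT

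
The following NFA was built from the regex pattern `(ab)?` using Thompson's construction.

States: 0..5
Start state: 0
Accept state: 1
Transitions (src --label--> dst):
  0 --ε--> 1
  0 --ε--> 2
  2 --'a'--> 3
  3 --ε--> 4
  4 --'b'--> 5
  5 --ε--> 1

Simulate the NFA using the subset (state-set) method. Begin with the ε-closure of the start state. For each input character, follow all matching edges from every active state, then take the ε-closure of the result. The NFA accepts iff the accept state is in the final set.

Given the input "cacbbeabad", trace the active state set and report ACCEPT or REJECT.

Answer: REJECT

Trace:
initial (ε-close {0}): {0,1,2}
'c' @ 1: {}  — state set empty
rest 'acbbeabad' ignored (set empty)
after full input: {}  (accept=1 not in)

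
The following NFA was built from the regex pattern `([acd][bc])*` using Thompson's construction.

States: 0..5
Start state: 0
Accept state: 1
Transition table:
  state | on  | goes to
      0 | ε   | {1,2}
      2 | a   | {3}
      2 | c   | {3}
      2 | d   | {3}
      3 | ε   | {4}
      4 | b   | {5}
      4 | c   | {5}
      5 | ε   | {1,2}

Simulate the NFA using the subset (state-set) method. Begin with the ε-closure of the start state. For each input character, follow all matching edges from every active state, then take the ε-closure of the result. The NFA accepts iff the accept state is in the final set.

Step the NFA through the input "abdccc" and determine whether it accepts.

initial (ε-close {0}): {0,1,2}
'a' @ 1: {3,4}
'b' @ 2: {1,2,5}  (accept∈set)
'd' @ 3: {3,4}
'c' @ 4: {1,2,5}  (accept∈set)
'c' @ 5: {3,4}
'c' @ 6: {1,2,5}  (accept∈set)
end set {1,2,5} — state 1 in

Answer: ACCEPT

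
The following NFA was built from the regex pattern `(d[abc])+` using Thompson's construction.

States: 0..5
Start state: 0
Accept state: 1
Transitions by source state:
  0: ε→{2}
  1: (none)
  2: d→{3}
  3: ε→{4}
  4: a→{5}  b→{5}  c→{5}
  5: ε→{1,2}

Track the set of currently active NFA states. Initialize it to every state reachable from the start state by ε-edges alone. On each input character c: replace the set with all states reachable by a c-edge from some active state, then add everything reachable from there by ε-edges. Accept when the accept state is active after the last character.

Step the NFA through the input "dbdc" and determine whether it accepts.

S₀ = ε-closure({0}) = {0,2}
'd' @ 1: {3,4}
'b' @ 2: {1,2,5}  ✓accept
'd' @ 3: {3,4}
'c' @ 4: {1,2,5}  ✓accept
end set {1,2,5} — state 1 in

Answer: ACCEPT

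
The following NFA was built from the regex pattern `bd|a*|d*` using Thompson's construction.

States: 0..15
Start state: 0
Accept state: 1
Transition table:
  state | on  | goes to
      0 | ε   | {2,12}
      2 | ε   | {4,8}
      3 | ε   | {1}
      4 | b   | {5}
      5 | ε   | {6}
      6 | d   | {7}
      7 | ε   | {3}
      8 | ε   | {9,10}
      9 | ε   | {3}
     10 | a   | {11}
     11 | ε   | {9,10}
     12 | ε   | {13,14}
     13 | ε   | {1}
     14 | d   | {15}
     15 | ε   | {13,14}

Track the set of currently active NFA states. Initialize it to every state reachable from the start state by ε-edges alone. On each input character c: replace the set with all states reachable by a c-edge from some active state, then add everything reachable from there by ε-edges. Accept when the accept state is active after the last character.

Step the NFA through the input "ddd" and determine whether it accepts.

initial (ε-close {0}): {0,1,2,3,4,8,9,10,12,13,14}
'd' @ 1: {1,13,14,15}  ✓accept
'd' @ 2: {1,13,14,15}  ✓accept
'd' @ 3: {1,13,14,15}  ✓accept
final: {1,13,14,15}; accept 1 in set

Answer: ACCEPT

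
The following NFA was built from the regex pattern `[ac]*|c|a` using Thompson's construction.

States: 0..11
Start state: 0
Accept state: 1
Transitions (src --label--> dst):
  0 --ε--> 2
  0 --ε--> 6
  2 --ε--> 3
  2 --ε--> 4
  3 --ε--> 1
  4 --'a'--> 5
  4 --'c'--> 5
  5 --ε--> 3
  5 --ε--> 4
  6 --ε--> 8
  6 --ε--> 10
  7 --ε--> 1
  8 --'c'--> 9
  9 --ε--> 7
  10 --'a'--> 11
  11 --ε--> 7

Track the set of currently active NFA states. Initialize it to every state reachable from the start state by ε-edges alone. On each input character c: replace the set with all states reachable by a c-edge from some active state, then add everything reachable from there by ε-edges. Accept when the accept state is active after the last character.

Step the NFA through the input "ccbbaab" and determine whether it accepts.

Answer: REJECT

Steps:
start: ε-closure({0}) = {0,1,2,3,4,6,8,10}
'c' @ 1: {1,3,4,5,7,9}  [accepting]
'c' @ 2: {1,3,4,5}  [accepting]
'b' @ 3: {}  — no active states
rest 'baab' ignored (set empty)
end set {} — state 1 not in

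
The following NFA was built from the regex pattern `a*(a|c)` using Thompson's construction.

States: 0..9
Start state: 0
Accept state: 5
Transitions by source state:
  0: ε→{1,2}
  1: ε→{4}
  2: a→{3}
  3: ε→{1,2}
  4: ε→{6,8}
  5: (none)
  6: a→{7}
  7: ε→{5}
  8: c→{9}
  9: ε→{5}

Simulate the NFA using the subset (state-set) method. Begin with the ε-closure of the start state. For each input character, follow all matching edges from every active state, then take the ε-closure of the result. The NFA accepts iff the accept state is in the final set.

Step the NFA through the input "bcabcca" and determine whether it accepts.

Answer: REJECT

Derivation:
start: ε-closure({0}) = {0,1,2,4,6,8}
'b' @ 1: {}  — state set empty
rest 'cabcca' ignored (set empty)
after full input: {}  (accept=5 not in)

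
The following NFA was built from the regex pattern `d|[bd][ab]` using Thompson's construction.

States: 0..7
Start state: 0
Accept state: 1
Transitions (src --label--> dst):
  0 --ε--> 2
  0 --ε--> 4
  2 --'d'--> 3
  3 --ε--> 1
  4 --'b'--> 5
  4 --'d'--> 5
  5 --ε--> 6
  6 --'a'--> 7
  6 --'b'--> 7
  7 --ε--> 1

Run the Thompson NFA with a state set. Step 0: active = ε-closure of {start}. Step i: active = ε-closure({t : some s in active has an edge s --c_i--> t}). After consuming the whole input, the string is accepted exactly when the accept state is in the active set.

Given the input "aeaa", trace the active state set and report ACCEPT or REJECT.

Answer: REJECT

Derivation:
S₀ = ε-closure({0}) = {0,2,4}
'a' @ 1: {}  — no active states
rest 'eaa' ignored (set empty)
end set {} — state 1 not in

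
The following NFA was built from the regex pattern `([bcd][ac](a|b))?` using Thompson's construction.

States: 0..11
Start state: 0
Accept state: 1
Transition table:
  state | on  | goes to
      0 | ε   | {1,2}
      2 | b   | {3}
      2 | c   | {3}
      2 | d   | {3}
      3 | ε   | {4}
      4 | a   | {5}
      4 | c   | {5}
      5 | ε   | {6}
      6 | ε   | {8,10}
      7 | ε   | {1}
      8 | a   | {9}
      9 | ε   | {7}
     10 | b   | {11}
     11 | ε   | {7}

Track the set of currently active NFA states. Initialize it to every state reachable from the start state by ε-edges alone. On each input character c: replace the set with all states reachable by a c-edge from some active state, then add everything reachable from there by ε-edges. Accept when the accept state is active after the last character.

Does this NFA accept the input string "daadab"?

initial (ε-close {0}): {0,1,2}
'd' @ 1: {3,4}
'a' @ 2: {5,6,8,10}
'a' @ 3: {1,7,9}  ✓accept
'd' @ 4: {}  — dead — no transitions
rest 'ab' ignored (set empty)
final: {}; accept 1 not in set

Answer: REJECT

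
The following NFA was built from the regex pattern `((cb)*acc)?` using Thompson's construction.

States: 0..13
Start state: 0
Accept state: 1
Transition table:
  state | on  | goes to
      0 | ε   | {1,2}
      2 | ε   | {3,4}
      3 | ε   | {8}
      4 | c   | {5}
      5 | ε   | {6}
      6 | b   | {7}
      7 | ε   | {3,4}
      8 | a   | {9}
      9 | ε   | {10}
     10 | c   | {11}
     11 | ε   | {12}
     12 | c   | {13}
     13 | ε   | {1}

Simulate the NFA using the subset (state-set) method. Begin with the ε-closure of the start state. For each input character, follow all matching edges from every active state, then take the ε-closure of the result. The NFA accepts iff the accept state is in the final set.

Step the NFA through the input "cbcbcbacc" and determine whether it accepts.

Answer: ACCEPT

Steps:
start: ε-closure({0}) = {0,1,2,3,4,8}
'c' @ 1: {5,6}
'b' @ 2: {3,4,7,8}
'c' @ 3: {5,6}
'b' @ 4: {3,4,7,8}
'c' @ 5: {5,6}
'b' @ 6: {3,4,7,8}
'a' @ 7: {9,10}
'c' @ 8: {11,12}
'c' @ 9: {1,13}  (accept∈set)
end set {1,13} — state 1 in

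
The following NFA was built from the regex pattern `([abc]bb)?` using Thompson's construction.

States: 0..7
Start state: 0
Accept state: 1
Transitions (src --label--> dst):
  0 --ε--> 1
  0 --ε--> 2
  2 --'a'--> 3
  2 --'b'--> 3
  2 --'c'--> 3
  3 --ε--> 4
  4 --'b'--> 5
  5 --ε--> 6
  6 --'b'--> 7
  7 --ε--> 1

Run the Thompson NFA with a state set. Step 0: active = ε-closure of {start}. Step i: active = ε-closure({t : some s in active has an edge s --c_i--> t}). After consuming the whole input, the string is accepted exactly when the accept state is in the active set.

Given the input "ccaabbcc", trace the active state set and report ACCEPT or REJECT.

start: ε-closure({0}) = {0,1,2}
'c' @ 1: {3,4}
'c' @ 2: {}  — no active states
rest 'aabbcc' ignored (set empty)
after full input: {}  (accept=1 not in)

Answer: REJECT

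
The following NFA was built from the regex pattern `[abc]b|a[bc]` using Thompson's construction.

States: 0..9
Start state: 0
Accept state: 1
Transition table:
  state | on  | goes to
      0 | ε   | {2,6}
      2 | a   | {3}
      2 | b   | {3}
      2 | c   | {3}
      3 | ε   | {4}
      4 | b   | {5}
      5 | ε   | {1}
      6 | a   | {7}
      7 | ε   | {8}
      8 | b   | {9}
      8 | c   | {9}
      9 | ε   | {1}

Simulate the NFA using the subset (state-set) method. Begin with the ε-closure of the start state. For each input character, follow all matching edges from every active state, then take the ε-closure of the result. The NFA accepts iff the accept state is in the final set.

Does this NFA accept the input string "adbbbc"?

Answer: REJECT

Steps:
S₀ = ε-closure({0}) = {0,2,6}
'a' @ 1: {3,4,7,8}
'd' @ 2: {}  — state set empty
rest 'bbbc' ignored (set empty)
after full input: {}  (accept=1 not in)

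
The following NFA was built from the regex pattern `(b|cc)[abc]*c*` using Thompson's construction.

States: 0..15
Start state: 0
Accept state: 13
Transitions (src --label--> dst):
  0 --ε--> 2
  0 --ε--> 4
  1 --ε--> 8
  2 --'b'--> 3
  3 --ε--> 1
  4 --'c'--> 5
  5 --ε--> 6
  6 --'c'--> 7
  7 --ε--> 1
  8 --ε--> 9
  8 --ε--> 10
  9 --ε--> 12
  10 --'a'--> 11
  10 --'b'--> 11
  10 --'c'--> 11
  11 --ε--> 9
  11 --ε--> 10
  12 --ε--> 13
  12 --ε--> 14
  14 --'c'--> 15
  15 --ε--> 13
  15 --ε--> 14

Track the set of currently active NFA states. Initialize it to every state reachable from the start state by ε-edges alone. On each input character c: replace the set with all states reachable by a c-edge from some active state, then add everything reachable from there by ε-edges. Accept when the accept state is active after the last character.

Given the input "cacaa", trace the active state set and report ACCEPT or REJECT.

Answer: REJECT

Trace:
start: ε-closure({0}) = {0,2,4}
'c' @ 1: {5,6}
'a' @ 2: {}  — dead — no transitions
rest 'caa' ignored (set empty)
end set {} — state 13 not in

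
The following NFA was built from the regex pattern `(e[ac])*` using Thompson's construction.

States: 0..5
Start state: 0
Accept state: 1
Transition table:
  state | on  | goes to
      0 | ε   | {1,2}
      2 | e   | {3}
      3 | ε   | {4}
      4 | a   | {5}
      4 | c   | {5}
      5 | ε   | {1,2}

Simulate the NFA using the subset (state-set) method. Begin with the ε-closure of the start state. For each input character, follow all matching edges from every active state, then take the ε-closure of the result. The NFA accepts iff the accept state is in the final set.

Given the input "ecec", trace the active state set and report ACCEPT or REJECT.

Answer: ACCEPT

Derivation:
S₀ = ε-closure({0}) = {0,1,2}
'e' @ 1: {3,4}
'c' @ 2: {1,2,5}  (accept∈set)
'e' @ 3: {3,4}
'c' @ 4: {1,2,5}  (accept∈set)
final: {1,2,5}; accept 1 in set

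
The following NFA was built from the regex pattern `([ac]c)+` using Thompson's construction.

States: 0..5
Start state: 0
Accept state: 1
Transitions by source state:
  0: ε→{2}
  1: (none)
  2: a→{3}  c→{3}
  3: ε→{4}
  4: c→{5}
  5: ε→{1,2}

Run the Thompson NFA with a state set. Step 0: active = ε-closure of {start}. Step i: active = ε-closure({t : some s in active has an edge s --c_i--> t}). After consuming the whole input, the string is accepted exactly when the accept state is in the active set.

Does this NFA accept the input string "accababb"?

Answer: REJECT

Steps:
S₀ = ε-closure({0}) = {0,2}
'a' @ 1: {3,4}
'c' @ 2: {1,2,5}  ✓accept
'c' @ 3: {3,4}
'a' @ 4: {}  — state set empty
rest 'babb' ignored (set empty)
end set {} — state 1 not in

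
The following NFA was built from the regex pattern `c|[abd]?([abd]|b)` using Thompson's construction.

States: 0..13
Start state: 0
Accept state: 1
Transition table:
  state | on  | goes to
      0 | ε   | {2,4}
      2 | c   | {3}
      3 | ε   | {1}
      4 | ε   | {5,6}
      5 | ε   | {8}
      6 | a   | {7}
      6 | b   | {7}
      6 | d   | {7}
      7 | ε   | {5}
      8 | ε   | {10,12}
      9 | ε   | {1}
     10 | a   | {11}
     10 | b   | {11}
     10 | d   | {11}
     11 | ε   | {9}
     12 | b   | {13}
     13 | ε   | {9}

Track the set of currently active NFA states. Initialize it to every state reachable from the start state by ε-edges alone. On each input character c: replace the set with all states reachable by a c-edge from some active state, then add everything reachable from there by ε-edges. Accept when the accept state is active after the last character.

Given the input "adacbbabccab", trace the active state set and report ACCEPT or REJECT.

Answer: REJECT

Trace:
start: ε-closure({0}) = {0,2,4,5,6,8,10,12}
'a' @ 1: {1,5,7,8,9,10,11,12}  (accept∈set)
'd' @ 2: {1,9,11}  (accept∈set)
'a' @ 3: {}  — state set empty
rest 'cbbabccab' ignored (set empty)
end set {} — state 1 not in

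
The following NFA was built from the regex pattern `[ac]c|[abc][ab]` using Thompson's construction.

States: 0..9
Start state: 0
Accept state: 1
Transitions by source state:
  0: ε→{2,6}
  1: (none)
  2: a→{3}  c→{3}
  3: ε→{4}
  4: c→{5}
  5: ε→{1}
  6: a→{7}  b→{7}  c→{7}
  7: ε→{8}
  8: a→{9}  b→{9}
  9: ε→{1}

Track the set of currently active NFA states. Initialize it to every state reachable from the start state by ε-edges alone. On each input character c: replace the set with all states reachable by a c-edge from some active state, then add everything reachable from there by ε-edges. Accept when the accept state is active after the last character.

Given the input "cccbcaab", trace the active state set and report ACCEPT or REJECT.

initial (ε-close {0}): {0,2,6}
'c' @ 1: {3,4,7,8}
'c' @ 2: {1,5}  ✓accept
'c' @ 3: {}  — no active states
rest 'bcaab' ignored (set empty)
end set {} — state 1 not in

Answer: REJECT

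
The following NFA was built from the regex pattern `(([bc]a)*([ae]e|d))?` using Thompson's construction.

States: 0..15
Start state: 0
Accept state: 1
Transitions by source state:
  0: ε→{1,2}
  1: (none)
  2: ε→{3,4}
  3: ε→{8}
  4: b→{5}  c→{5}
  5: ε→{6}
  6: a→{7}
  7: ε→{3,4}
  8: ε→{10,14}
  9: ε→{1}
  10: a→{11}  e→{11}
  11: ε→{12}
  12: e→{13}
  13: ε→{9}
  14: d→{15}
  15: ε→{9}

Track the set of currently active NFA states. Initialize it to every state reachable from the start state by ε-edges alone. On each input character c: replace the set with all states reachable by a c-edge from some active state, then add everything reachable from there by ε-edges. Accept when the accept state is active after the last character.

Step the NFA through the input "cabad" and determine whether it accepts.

Answer: ACCEPT

Trace:
initial (ε-close {0}): {0,1,2,3,4,8,10,14}
'c' @ 1: {5,6}
'a' @ 2: {3,4,7,8,10,14}
'b' @ 3: {5,6}
'a' @ 4: {3,4,7,8,10,14}
'd' @ 5: {1,9,15}  [accepting]
end set {1,9,15} — state 1 in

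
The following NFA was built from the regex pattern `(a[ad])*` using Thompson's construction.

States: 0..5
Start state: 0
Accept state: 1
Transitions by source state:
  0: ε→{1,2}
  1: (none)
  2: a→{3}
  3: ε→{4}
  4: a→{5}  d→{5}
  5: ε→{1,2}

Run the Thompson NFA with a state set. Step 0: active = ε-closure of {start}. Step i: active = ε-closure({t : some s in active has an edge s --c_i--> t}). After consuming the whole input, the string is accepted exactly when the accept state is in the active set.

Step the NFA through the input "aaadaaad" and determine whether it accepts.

Answer: ACCEPT

Derivation:
S₀ = ε-closure({0}) = {0,1,2}
'a' @ 1: {3,4}
'a' @ 2: {1,2,5}  [accepting]
'a' @ 3: {3,4}
'd' @ 4: {1,2,5}  [accepting]
'a' @ 5: {3,4}
'a' @ 6: {1,2,5}  [accepting]
'a' @ 7: {3,4}
'd' @ 8: {1,2,5}  [accepting]
after full input: {1,2,5}  (accept=1 in)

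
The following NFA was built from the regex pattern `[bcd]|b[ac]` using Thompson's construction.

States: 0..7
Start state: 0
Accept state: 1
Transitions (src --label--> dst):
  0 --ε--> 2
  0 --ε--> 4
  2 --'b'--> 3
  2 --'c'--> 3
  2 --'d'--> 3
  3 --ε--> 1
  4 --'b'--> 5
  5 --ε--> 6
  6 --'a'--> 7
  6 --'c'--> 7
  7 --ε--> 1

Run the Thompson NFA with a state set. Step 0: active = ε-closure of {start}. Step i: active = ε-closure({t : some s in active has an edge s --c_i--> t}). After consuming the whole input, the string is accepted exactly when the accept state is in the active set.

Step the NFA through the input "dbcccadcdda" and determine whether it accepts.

Answer: REJECT

Steps:
start: ε-closure({0}) = {0,2,4}
'd' @ 1: {1,3}  [accepting]
'b' @ 2: {}  — state set empty
rest 'cccadcdda' ignored (set empty)
end set {} — state 1 not in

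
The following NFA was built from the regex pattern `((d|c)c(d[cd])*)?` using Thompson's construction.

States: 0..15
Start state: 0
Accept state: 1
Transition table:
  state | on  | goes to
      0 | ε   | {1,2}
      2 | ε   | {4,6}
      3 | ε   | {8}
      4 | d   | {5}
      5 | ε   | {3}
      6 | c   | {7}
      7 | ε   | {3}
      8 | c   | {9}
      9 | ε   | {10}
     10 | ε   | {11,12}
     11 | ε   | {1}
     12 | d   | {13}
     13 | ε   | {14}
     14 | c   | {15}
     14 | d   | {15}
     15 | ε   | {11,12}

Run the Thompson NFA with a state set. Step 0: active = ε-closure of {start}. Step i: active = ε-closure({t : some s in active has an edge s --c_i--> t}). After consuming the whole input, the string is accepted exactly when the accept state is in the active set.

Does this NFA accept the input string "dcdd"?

Answer: ACCEPT

Steps:
start: ε-closure({0}) = {0,1,2,4,6}
'd' @ 1: {3,5,8}
'c' @ 2: {1,9,10,11,12}  ✓accept
'd' @ 3: {13,14}
'd' @ 4: {1,11,12,15}  ✓accept
final: {1,11,12,15}; accept 1 in set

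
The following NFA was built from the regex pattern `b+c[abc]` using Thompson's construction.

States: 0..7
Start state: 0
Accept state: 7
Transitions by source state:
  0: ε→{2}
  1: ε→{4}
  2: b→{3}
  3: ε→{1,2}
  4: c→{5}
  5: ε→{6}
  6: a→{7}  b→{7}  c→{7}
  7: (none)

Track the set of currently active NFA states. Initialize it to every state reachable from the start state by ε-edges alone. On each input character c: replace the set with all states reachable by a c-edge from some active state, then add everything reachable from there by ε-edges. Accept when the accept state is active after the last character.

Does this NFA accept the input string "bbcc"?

Answer: ACCEPT

Trace:
S₀ = ε-closure({0}) = {0,2}
'b' @ 1: {1,2,3,4}
'b' @ 2: {1,2,3,4}
'c' @ 3: {5,6}
'c' @ 4: {7}  [accepting]
final: {7}; accept 7 in set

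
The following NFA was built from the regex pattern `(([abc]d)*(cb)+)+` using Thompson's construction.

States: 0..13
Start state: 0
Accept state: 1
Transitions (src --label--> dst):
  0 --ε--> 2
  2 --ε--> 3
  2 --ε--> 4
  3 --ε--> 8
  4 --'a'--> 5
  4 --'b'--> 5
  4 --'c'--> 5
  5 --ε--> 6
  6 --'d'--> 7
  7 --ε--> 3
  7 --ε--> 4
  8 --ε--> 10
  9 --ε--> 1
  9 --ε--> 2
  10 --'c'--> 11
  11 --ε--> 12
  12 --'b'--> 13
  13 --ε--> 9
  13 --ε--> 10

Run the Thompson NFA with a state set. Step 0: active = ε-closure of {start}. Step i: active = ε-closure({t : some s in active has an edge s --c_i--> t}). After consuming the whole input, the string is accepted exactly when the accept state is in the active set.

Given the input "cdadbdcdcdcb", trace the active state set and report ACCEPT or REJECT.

Answer: ACCEPT

Trace:
initial (ε-close {0}): {0,2,3,4,8,10}
'c' @ 1: {5,6,11,12}
'd' @ 2: {3,4,7,8,10}
'a' @ 3: {5,6}
'd' @ 4: {3,4,7,8,10}
'b' @ 5: {5,6}
'd' @ 6: {3,4,7,8,10}
'c' @ 7: {5,6,11,12}
'd' @ 8: {3,4,7,8,10}
'c' @ 9: {5,6,11,12}
'd' @ 10: {3,4,7,8,10}
'c' @ 11: {5,6,11,12}
'b' @ 12: {1,2,3,4,8,9,10,13}  [accepting]
after full input: {1,2,3,4,8,9,10,13}  (accept=1 in)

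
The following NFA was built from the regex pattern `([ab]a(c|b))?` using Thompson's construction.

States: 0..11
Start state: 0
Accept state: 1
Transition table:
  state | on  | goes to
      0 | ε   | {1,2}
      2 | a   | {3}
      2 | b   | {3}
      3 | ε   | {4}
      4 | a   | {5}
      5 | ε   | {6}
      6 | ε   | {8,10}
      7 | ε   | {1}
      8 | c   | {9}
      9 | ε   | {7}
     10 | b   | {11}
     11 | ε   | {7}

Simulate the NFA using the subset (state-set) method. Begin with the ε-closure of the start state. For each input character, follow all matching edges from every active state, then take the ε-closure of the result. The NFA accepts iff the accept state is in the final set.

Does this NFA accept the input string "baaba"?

initial (ε-close {0}): {0,1,2}
'b' @ 1: {3,4}
'a' @ 2: {5,6,8,10}
'a' @ 3: {}  — dead — no transitions
rest 'ba' ignored (set empty)
final: {}; accept 1 not in set

Answer: REJECT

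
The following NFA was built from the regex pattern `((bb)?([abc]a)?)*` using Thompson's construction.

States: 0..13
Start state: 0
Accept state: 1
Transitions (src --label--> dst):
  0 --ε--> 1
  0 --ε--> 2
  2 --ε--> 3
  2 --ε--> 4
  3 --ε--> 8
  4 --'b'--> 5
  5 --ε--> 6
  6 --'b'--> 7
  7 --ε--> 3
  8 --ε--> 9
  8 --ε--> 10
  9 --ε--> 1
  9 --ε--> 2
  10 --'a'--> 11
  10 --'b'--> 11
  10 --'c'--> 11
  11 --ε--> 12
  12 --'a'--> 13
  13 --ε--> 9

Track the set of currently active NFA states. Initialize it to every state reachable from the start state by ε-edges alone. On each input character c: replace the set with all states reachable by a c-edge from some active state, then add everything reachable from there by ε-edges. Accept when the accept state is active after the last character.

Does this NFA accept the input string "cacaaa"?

Answer: ACCEPT

Trace:
initial (ε-close {0}): {0,1,2,3,4,8,9,10}
'c' @ 1: {11,12}
'a' @ 2: {1,2,3,4,8,9,10,13}  [accepting]
'c' @ 3: {11,12}
'a' @ 4: {1,2,3,4,8,9,10,13}  [accepting]
'a' @ 5: {11,12}
'a' @ 6: {1,2,3,4,8,9,10,13}  [accepting]
after full input: {1,2,3,4,8,9,10,13}  (accept=1 in)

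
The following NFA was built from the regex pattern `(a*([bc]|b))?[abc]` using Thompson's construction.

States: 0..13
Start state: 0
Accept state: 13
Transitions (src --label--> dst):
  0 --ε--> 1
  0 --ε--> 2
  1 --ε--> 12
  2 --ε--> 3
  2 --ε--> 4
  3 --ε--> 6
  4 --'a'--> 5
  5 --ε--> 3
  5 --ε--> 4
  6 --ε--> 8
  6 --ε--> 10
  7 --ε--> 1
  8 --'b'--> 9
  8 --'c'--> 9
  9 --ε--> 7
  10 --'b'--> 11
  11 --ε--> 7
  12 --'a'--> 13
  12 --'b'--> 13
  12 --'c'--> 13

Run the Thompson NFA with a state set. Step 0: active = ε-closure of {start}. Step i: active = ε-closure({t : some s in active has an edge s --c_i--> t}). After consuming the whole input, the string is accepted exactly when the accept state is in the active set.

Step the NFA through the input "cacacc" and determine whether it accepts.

S₀ = ε-closure({0}) = {0,1,2,3,4,6,8,10,12}
'c' @ 1: {1,7,9,12,13}  (accept∈set)
'a' @ 2: {13}  (accept∈set)
'c' @ 3: {}  — dead — no transitions
rest 'acc' ignored (set empty)
end set {} — state 13 not in

Answer: REJECT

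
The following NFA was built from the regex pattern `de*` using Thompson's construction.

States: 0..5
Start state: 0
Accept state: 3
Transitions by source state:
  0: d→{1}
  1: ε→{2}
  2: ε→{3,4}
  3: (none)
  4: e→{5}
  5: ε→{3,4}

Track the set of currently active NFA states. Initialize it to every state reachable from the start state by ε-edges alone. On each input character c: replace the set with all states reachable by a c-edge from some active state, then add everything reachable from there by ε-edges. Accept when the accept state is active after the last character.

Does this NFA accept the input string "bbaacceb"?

S₀ = ε-closure({0}) = {0}
'b' @ 1: {}  — state set empty
rest 'baacceb' ignored (set empty)
end set {} — state 3 not in

Answer: REJECT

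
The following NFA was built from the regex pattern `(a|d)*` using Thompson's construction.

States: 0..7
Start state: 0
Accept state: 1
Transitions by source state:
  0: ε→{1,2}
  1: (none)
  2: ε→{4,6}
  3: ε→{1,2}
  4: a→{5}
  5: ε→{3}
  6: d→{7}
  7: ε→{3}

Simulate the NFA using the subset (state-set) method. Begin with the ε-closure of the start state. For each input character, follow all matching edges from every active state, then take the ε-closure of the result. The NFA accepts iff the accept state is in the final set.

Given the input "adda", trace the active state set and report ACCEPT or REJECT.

initial (ε-close {0}): {0,1,2,4,6}
'a' @ 1: {1,2,3,4,5,6}  ✓accept
'd' @ 2: {1,2,3,4,6,7}  ✓accept
'd' @ 3: {1,2,3,4,6,7}  ✓accept
'a' @ 4: {1,2,3,4,5,6}  ✓accept
end set {1,2,3,4,5,6} — state 1 in

Answer: ACCEPT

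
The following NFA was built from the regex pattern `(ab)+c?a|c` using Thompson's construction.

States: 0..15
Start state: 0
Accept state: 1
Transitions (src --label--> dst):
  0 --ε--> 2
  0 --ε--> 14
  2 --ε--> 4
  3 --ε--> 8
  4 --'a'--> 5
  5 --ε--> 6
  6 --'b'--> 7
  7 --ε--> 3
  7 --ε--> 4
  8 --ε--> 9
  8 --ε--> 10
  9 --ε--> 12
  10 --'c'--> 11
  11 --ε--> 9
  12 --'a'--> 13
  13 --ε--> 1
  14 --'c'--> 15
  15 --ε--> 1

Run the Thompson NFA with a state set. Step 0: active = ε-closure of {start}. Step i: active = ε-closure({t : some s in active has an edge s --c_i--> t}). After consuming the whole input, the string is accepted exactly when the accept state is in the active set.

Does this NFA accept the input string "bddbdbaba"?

Answer: REJECT

Trace:
initial (ε-close {0}): {0,2,4,14}
'b' @ 1: {}  — dead — no transitions
rest 'ddbdbaba' ignored (set empty)
final: {}; accept 1 not in set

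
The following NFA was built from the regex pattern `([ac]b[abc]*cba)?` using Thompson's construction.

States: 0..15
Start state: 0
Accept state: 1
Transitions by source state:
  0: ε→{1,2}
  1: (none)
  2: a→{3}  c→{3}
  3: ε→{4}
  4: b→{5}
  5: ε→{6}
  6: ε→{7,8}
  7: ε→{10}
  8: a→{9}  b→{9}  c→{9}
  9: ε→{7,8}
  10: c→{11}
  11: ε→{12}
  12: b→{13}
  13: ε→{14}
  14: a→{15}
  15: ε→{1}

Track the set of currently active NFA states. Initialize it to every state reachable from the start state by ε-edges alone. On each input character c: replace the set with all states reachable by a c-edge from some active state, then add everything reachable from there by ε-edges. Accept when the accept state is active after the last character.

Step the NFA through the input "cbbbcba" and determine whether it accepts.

start: ε-closure({0}) = {0,1,2}
'c' @ 1: {3,4}
'b' @ 2: {5,6,7,8,10}
'b' @ 3: {7,8,9,10}
'b' @ 4: {7,8,9,10}
'c' @ 5: {7,8,9,10,11,12}
'b' @ 6: {7,8,9,10,13,14}
'a' @ 7: {1,7,8,9,10,15}  [accepting]
final: {1,7,8,9,10,15}; accept 1 in set

Answer: ACCEPT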